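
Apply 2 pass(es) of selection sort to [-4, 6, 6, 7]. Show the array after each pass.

Pass 1: Select minimum -4 at index 0, swap -> [-4, 6, 6, 7]
Pass 2: Select minimum 6 at index 1, swap -> [-4, 6, 6, 7]


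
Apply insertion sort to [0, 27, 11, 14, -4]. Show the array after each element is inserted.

First element 0 is already 'sorted'
Insert 27: shifted 0 elements -> [0, 27, 11, 14, -4]
Insert 11: shifted 1 elements -> [0, 11, 27, 14, -4]
Insert 14: shifted 1 elements -> [0, 11, 14, 27, -4]
Insert -4: shifted 4 elements -> [-4, 0, 11, 14, 27]


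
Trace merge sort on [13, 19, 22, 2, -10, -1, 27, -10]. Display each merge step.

Divide and conquer:
  Merge [13] + [19] -> [13, 19]
  Merge [22] + [2] -> [2, 22]
  Merge [13, 19] + [2, 22] -> [2, 13, 19, 22]
  Merge [-10] + [-1] -> [-10, -1]
  Merge [27] + [-10] -> [-10, 27]
  Merge [-10, -1] + [-10, 27] -> [-10, -10, -1, 27]
  Merge [2, 13, 19, 22] + [-10, -10, -1, 27] -> [-10, -10, -1, 2, 13, 19, 22, 27]


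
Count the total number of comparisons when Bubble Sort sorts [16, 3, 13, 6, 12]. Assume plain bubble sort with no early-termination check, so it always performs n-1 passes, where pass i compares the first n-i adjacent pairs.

Pass 1: compare adjacent pairs (0,1)..(3,4) = 4 comparison(s), 4 swap(s) -> [3, 13, 6, 12, 16]
Pass 2: compare adjacent pairs (0,1)..(2,3) = 3 comparison(s), 2 swap(s) -> [3, 6, 12, 13, 16]
Pass 3: compare adjacent pairs (0,1)..(1,2) = 2 comparison(s), 0 swap(s) -> [3, 6, 12, 13, 16]
Pass 4: compare adjacent pairs (0,1)..(0,1) = 1 comparison(s), 0 swap(s) -> [3, 6, 12, 13, 16]
Total comparisons: 4 + 3 + 2 + 1 = 10


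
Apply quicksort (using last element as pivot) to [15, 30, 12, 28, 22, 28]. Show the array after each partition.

Partition 1: pivot=28 at index 4 -> [15, 12, 28, 22, 28, 30]
Partition 2: pivot=22 at index 2 -> [15, 12, 22, 28, 28, 30]
Partition 3: pivot=12 at index 0 -> [12, 15, 22, 28, 28, 30]


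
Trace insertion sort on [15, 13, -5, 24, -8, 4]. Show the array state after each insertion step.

First element 15 is already 'sorted'
Insert 13: shifted 1 elements -> [13, 15, -5, 24, -8, 4]
Insert -5: shifted 2 elements -> [-5, 13, 15, 24, -8, 4]
Insert 24: shifted 0 elements -> [-5, 13, 15, 24, -8, 4]
Insert -8: shifted 4 elements -> [-8, -5, 13, 15, 24, 4]
Insert 4: shifted 3 elements -> [-8, -5, 4, 13, 15, 24]


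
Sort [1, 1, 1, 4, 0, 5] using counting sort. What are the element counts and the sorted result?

Count array: [1, 3, 0, 0, 1, 1]
(count[i] = number of elements equal to i)
Cumulative count: [1, 4, 4, 4, 5, 6]
Sorted: [0, 1, 1, 1, 4, 5]


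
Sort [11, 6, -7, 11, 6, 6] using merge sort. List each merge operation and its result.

Divide and conquer:
  Merge [6] + [-7] -> [-7, 6]
  Merge [11] + [-7, 6] -> [-7, 6, 11]
  Merge [6] + [6] -> [6, 6]
  Merge [11] + [6, 6] -> [6, 6, 11]
  Merge [-7, 6, 11] + [6, 6, 11] -> [-7, 6, 6, 6, 11, 11]


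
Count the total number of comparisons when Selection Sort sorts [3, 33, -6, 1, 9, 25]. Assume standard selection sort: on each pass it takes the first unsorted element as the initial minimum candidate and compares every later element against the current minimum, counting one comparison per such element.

Pass 1: scan indices 1..5 for the minimum = 5 comparison(s); min is -6, place at index 0 -> [-6, 33, 3, 1, 9, 25]
Pass 2: scan indices 2..5 for the minimum = 4 comparison(s); min is 1, place at index 1 -> [-6, 1, 3, 33, 9, 25]
Pass 3: scan indices 3..5 for the minimum = 3 comparison(s); min is 3, place at index 2 -> [-6, 1, 3, 33, 9, 25]
Pass 4: scan indices 4..5 for the minimum = 2 comparison(s); min is 9, place at index 3 -> [-6, 1, 3, 9, 33, 25]
Pass 5: scan indices 5..5 for the minimum = 1 comparison(s); min is 25, place at index 4 -> [-6, 1, 3, 9, 25, 33]
Selection sort always scans the whole unsorted suffix, so the count is (n-1) + (n-2) + ... + 1 = n(n-1)/2 = 6*5/2 = 15 regardless of the input order.
Total comparisons: 5 + 4 + 3 + 2 + 1 = 15


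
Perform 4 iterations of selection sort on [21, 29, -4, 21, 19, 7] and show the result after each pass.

Pass 1: Select minimum -4 at index 2, swap -> [-4, 29, 21, 21, 19, 7]
Pass 2: Select minimum 7 at index 5, swap -> [-4, 7, 21, 21, 19, 29]
Pass 3: Select minimum 19 at index 4, swap -> [-4, 7, 19, 21, 21, 29]
Pass 4: Select minimum 21 at index 3, swap -> [-4, 7, 19, 21, 21, 29]


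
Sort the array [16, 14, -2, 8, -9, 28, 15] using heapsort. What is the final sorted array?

Build heap: [28, 14, 16, 8, -9, -2, 15]
Extract 28: [16, 14, 15, 8, -9, -2, 28]
Extract 16: [15, 14, -2, 8, -9, 16, 28]
Extract 15: [14, 8, -2, -9, 15, 16, 28]
Extract 14: [8, -9, -2, 14, 15, 16, 28]
Extract 8: [-2, -9, 8, 14, 15, 16, 28]
Extract -2: [-9, -2, 8, 14, 15, 16, 28]


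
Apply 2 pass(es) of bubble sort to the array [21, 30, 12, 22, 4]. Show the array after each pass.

After pass 1: [21, 12, 22, 4, 30] (3 swaps)
After pass 2: [12, 21, 4, 22, 30] (2 swaps)
Total swaps: 5


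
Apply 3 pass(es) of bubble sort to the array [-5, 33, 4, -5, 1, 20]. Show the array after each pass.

After pass 1: [-5, 4, -5, 1, 20, 33] (4 swaps)
After pass 2: [-5, -5, 1, 4, 20, 33] (2 swaps)
After pass 3: [-5, -5, 1, 4, 20, 33] (0 swaps)
Total swaps: 6


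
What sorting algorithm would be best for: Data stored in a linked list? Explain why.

Best choice: Merge sort
Reason: Merge sort doesn't require random access; can be done in O(1) extra space for linked lists


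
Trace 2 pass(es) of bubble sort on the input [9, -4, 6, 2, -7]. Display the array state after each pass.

After pass 1: [-4, 6, 2, -7, 9] (4 swaps)
After pass 2: [-4, 2, -7, 6, 9] (2 swaps)
Total swaps: 6


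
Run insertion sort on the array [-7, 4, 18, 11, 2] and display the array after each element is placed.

First element -7 is already 'sorted'
Insert 4: shifted 0 elements -> [-7, 4, 18, 11, 2]
Insert 18: shifted 0 elements -> [-7, 4, 18, 11, 2]
Insert 11: shifted 1 elements -> [-7, 4, 11, 18, 2]
Insert 2: shifted 3 elements -> [-7, 2, 4, 11, 18]


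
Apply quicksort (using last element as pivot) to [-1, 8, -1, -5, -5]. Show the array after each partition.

Partition 1: pivot=-5 at index 1 -> [-5, -5, -1, -1, 8]
Partition 2: pivot=8 at index 4 -> [-5, -5, -1, -1, 8]
Partition 3: pivot=-1 at index 3 -> [-5, -5, -1, -1, 8]


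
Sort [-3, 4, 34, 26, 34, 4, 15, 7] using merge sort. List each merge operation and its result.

Divide and conquer:
  Merge [-3] + [4] -> [-3, 4]
  Merge [34] + [26] -> [26, 34]
  Merge [-3, 4] + [26, 34] -> [-3, 4, 26, 34]
  Merge [34] + [4] -> [4, 34]
  Merge [15] + [7] -> [7, 15]
  Merge [4, 34] + [7, 15] -> [4, 7, 15, 34]
  Merge [-3, 4, 26, 34] + [4, 7, 15, 34] -> [-3, 4, 4, 7, 15, 26, 34, 34]


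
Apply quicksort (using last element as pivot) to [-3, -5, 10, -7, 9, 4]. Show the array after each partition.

Partition 1: pivot=4 at index 3 -> [-3, -5, -7, 4, 9, 10]
Partition 2: pivot=-7 at index 0 -> [-7, -5, -3, 4, 9, 10]
Partition 3: pivot=-3 at index 2 -> [-7, -5, -3, 4, 9, 10]
Partition 4: pivot=10 at index 5 -> [-7, -5, -3, 4, 9, 10]


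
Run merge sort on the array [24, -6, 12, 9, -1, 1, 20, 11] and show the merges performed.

Divide and conquer:
  Merge [24] + [-6] -> [-6, 24]
  Merge [12] + [9] -> [9, 12]
  Merge [-6, 24] + [9, 12] -> [-6, 9, 12, 24]
  Merge [-1] + [1] -> [-1, 1]
  Merge [20] + [11] -> [11, 20]
  Merge [-1, 1] + [11, 20] -> [-1, 1, 11, 20]
  Merge [-6, 9, 12, 24] + [-1, 1, 11, 20] -> [-6, -1, 1, 9, 11, 12, 20, 24]


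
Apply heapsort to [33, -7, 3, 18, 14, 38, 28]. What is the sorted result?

Build heap: [38, 18, 33, -7, 14, 3, 28]
Extract 38: [33, 18, 28, -7, 14, 3, 38]
Extract 33: [28, 18, 3, -7, 14, 33, 38]
Extract 28: [18, 14, 3, -7, 28, 33, 38]
Extract 18: [14, -7, 3, 18, 28, 33, 38]
Extract 14: [3, -7, 14, 18, 28, 33, 38]
Extract 3: [-7, 3, 14, 18, 28, 33, 38]


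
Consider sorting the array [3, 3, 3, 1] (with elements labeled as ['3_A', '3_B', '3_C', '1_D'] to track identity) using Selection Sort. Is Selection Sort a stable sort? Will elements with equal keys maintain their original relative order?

Trace Selection Sort on the labeled array (the key is the number; the letter only tracks identity):
  Pass 1: minimum of unsorted part is 1_D at index 3; swap it with 3_A at index 0 -> [1_D, 3_B, 3_C, 3_A]
  Pass 2: minimum 3_B is already at index 1; no swap -> [1_D, 3_B, 3_C, 3_A]
  Pass 3: minimum 3_C is already at index 2; no swap -> [1_D, 3_B, 3_C, 3_A]
Final order: [1_D, 3_B, 3_C, 3_A]
Equal keys:
  value 3: originally 3_A, 3_B, 3_C; after sorting 3_B, 3_C, 3_A -> order changed
Equal keys were reordered, so Selection Sort is not stable: the long-range swap that moves the minimum into place can carry an element past an equal key. (One such input is enough; an unstable sort may happen to preserve order on other inputs, but it gives no guarantee.)
Answer: Not stable


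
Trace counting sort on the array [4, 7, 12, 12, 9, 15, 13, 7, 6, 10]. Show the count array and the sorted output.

Count array: [0, 0, 0, 0, 1, 0, 1, 2, 0, 1, 1, 0, 2, 1, 0, 1]
(count[i] = number of elements equal to i)
Cumulative count: [0, 0, 0, 0, 1, 1, 2, 4, 4, 5, 6, 6, 8, 9, 9, 10]
Sorted: [4, 6, 7, 7, 9, 10, 12, 12, 13, 15]


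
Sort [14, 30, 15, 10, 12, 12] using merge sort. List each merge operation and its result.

Divide and conquer:
  Merge [30] + [15] -> [15, 30]
  Merge [14] + [15, 30] -> [14, 15, 30]
  Merge [12] + [12] -> [12, 12]
  Merge [10] + [12, 12] -> [10, 12, 12]
  Merge [14, 15, 30] + [10, 12, 12] -> [10, 12, 12, 14, 15, 30]


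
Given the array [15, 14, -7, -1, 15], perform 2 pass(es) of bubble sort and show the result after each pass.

After pass 1: [14, -7, -1, 15, 15] (3 swaps)
After pass 2: [-7, -1, 14, 15, 15] (2 swaps)
Total swaps: 5


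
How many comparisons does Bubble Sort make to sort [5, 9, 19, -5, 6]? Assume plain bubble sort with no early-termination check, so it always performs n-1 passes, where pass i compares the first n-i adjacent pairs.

Pass 1: compare adjacent pairs (0,1)..(3,4) = 4 comparison(s), 2 swap(s) -> [5, 9, -5, 6, 19]
Pass 2: compare adjacent pairs (0,1)..(2,3) = 3 comparison(s), 2 swap(s) -> [5, -5, 6, 9, 19]
Pass 3: compare adjacent pairs (0,1)..(1,2) = 2 comparison(s), 1 swap(s) -> [-5, 5, 6, 9, 19]
Pass 4: compare adjacent pairs (0,1)..(0,1) = 1 comparison(s), 0 swap(s) -> [-5, 5, 6, 9, 19]
Total comparisons: 4 + 3 + 2 + 1 = 10


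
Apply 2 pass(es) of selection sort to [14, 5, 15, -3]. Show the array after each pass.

Pass 1: Select minimum -3 at index 3, swap -> [-3, 5, 15, 14]
Pass 2: Select minimum 5 at index 1, swap -> [-3, 5, 15, 14]


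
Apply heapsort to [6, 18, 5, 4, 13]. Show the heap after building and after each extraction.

Build heap: [18, 13, 5, 4, 6]
Extract 18: [13, 6, 5, 4, 18]
Extract 13: [6, 4, 5, 13, 18]
Extract 6: [5, 4, 6, 13, 18]
Extract 5: [4, 5, 6, 13, 18]


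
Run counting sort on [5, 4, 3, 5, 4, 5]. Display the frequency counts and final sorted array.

Count array: [0, 0, 0, 1, 2, 3]
(count[i] = number of elements equal to i)
Cumulative count: [0, 0, 0, 1, 3, 6]
Sorted: [3, 4, 4, 5, 5, 5]


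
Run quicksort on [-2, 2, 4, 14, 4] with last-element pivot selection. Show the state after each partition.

Partition 1: pivot=4 at index 3 -> [-2, 2, 4, 4, 14]
Partition 2: pivot=4 at index 2 -> [-2, 2, 4, 4, 14]
Partition 3: pivot=2 at index 1 -> [-2, 2, 4, 4, 14]


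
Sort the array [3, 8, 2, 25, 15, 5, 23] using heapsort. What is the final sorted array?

Build heap: [25, 15, 23, 8, 3, 5, 2]
Extract 25: [23, 15, 5, 8, 3, 2, 25]
Extract 23: [15, 8, 5, 2, 3, 23, 25]
Extract 15: [8, 3, 5, 2, 15, 23, 25]
Extract 8: [5, 3, 2, 8, 15, 23, 25]
Extract 5: [3, 2, 5, 8, 15, 23, 25]
Extract 3: [2, 3, 5, 8, 15, 23, 25]


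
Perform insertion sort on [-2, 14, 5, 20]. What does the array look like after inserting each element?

First element -2 is already 'sorted'
Insert 14: shifted 0 elements -> [-2, 14, 5, 20]
Insert 5: shifted 1 elements -> [-2, 5, 14, 20]
Insert 20: shifted 0 elements -> [-2, 5, 14, 20]


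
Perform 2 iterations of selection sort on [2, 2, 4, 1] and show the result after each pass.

Pass 1: Select minimum 1 at index 3, swap -> [1, 2, 4, 2]
Pass 2: Select minimum 2 at index 1, swap -> [1, 2, 4, 2]


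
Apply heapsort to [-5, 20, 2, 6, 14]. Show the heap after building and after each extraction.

Build heap: [20, 14, 2, 6, -5]
Extract 20: [14, 6, 2, -5, 20]
Extract 14: [6, -5, 2, 14, 20]
Extract 6: [2, -5, 6, 14, 20]
Extract 2: [-5, 2, 6, 14, 20]


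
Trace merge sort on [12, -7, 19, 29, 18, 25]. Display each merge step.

Divide and conquer:
  Merge [-7] + [19] -> [-7, 19]
  Merge [12] + [-7, 19] -> [-7, 12, 19]
  Merge [18] + [25] -> [18, 25]
  Merge [29] + [18, 25] -> [18, 25, 29]
  Merge [-7, 12, 19] + [18, 25, 29] -> [-7, 12, 18, 19, 25, 29]


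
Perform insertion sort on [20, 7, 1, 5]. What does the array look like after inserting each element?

First element 20 is already 'sorted'
Insert 7: shifted 1 elements -> [7, 20, 1, 5]
Insert 1: shifted 2 elements -> [1, 7, 20, 5]
Insert 5: shifted 2 elements -> [1, 5, 7, 20]


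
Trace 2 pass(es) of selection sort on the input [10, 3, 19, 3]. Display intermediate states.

Pass 1: Select minimum 3 at index 1, swap -> [3, 10, 19, 3]
Pass 2: Select minimum 3 at index 3, swap -> [3, 3, 19, 10]


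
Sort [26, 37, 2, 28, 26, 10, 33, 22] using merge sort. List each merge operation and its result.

Divide and conquer:
  Merge [26] + [37] -> [26, 37]
  Merge [2] + [28] -> [2, 28]
  Merge [26, 37] + [2, 28] -> [2, 26, 28, 37]
  Merge [26] + [10] -> [10, 26]
  Merge [33] + [22] -> [22, 33]
  Merge [10, 26] + [22, 33] -> [10, 22, 26, 33]
  Merge [2, 26, 28, 37] + [10, 22, 26, 33] -> [2, 10, 22, 26, 26, 28, 33, 37]


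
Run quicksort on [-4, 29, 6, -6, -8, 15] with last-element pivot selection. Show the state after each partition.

Partition 1: pivot=15 at index 4 -> [-4, 6, -6, -8, 15, 29]
Partition 2: pivot=-8 at index 0 -> [-8, 6, -6, -4, 15, 29]
Partition 3: pivot=-4 at index 2 -> [-8, -6, -4, 6, 15, 29]


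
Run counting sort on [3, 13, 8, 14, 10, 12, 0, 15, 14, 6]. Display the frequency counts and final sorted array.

Count array: [1, 0, 0, 1, 0, 0, 1, 0, 1, 0, 1, 0, 1, 1, 2, 1]
(count[i] = number of elements equal to i)
Cumulative count: [1, 1, 1, 2, 2, 2, 3, 3, 4, 4, 5, 5, 6, 7, 9, 10]
Sorted: [0, 3, 6, 8, 10, 12, 13, 14, 14, 15]


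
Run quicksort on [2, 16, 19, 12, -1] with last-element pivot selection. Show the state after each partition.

Partition 1: pivot=-1 at index 0 -> [-1, 16, 19, 12, 2]
Partition 2: pivot=2 at index 1 -> [-1, 2, 19, 12, 16]
Partition 3: pivot=16 at index 3 -> [-1, 2, 12, 16, 19]


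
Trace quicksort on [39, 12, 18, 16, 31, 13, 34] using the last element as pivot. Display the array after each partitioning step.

Partition 1: pivot=34 at index 5 -> [12, 18, 16, 31, 13, 34, 39]
Partition 2: pivot=13 at index 1 -> [12, 13, 16, 31, 18, 34, 39]
Partition 3: pivot=18 at index 3 -> [12, 13, 16, 18, 31, 34, 39]


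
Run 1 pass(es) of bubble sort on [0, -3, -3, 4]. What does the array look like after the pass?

After pass 1: [-3, -3, 0, 4] (2 swaps)
Total swaps: 2


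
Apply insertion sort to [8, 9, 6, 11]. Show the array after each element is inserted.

First element 8 is already 'sorted'
Insert 9: shifted 0 elements -> [8, 9, 6, 11]
Insert 6: shifted 2 elements -> [6, 8, 9, 11]
Insert 11: shifted 0 elements -> [6, 8, 9, 11]


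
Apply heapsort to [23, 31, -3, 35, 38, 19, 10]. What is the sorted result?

Build heap: [38, 35, 19, 23, 31, -3, 10]
Extract 38: [35, 31, 19, 23, 10, -3, 38]
Extract 35: [31, 23, 19, -3, 10, 35, 38]
Extract 31: [23, 10, 19, -3, 31, 35, 38]
Extract 23: [19, 10, -3, 23, 31, 35, 38]
Extract 19: [10, -3, 19, 23, 31, 35, 38]
Extract 10: [-3, 10, 19, 23, 31, 35, 38]


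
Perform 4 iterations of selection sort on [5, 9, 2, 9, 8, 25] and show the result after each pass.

Pass 1: Select minimum 2 at index 2, swap -> [2, 9, 5, 9, 8, 25]
Pass 2: Select minimum 5 at index 2, swap -> [2, 5, 9, 9, 8, 25]
Pass 3: Select minimum 8 at index 4, swap -> [2, 5, 8, 9, 9, 25]
Pass 4: Select minimum 9 at index 3, swap -> [2, 5, 8, 9, 9, 25]


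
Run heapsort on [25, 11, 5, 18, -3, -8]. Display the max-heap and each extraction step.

Build heap: [25, 18, 5, 11, -3, -8]
Extract 25: [18, 11, 5, -8, -3, 25]
Extract 18: [11, -3, 5, -8, 18, 25]
Extract 11: [5, -3, -8, 11, 18, 25]
Extract 5: [-3, -8, 5, 11, 18, 25]
Extract -3: [-8, -3, 5, 11, 18, 25]


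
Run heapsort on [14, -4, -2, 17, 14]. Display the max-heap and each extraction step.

Build heap: [17, 14, -2, -4, 14]
Extract 17: [14, 14, -2, -4, 17]
Extract 14: [14, -4, -2, 14, 17]
Extract 14: [-2, -4, 14, 14, 17]
Extract -2: [-4, -2, 14, 14, 17]


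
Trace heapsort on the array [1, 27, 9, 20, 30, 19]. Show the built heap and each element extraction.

Build heap: [30, 27, 19, 20, 1, 9]
Extract 30: [27, 20, 19, 9, 1, 30]
Extract 27: [20, 9, 19, 1, 27, 30]
Extract 20: [19, 9, 1, 20, 27, 30]
Extract 19: [9, 1, 19, 20, 27, 30]
Extract 9: [1, 9, 19, 20, 27, 30]


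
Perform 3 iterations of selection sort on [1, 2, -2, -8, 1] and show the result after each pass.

Pass 1: Select minimum -8 at index 3, swap -> [-8, 2, -2, 1, 1]
Pass 2: Select minimum -2 at index 2, swap -> [-8, -2, 2, 1, 1]
Pass 3: Select minimum 1 at index 3, swap -> [-8, -2, 1, 2, 1]


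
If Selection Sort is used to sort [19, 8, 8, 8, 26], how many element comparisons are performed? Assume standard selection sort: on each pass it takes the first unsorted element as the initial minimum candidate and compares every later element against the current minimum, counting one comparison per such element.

Pass 1: scan indices 1..4 for the minimum = 4 comparison(s); min is 8, place at index 0 -> [8, 19, 8, 8, 26]
Pass 2: scan indices 2..4 for the minimum = 3 comparison(s); min is 8, place at index 1 -> [8, 8, 19, 8, 26]
Pass 3: scan indices 3..4 for the minimum = 2 comparison(s); min is 8, place at index 2 -> [8, 8, 8, 19, 26]
Pass 4: scan indices 4..4 for the minimum = 1 comparison(s); min is 19, place at index 3 -> [8, 8, 8, 19, 26]
Selection sort always scans the whole unsorted suffix, so the count is (n-1) + (n-2) + ... + 1 = n(n-1)/2 = 5*4/2 = 10 regardless of the input order.
Total comparisons: 4 + 3 + 2 + 1 = 10


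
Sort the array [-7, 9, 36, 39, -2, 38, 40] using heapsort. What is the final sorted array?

Build heap: [40, 39, 38, 9, -2, -7, 36]
Extract 40: [39, 36, 38, 9, -2, -7, 40]
Extract 39: [38, 36, -7, 9, -2, 39, 40]
Extract 38: [36, 9, -7, -2, 38, 39, 40]
Extract 36: [9, -2, -7, 36, 38, 39, 40]
Extract 9: [-2, -7, 9, 36, 38, 39, 40]
Extract -2: [-7, -2, 9, 36, 38, 39, 40]


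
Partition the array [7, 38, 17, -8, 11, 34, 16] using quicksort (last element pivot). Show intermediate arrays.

Partition 1: pivot=16 at index 3 -> [7, -8, 11, 16, 17, 34, 38]
Partition 2: pivot=11 at index 2 -> [7, -8, 11, 16, 17, 34, 38]
Partition 3: pivot=-8 at index 0 -> [-8, 7, 11, 16, 17, 34, 38]
Partition 4: pivot=38 at index 6 -> [-8, 7, 11, 16, 17, 34, 38]
Partition 5: pivot=34 at index 5 -> [-8, 7, 11, 16, 17, 34, 38]


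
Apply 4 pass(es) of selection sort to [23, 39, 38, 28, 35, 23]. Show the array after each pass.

Pass 1: Select minimum 23 at index 0, swap -> [23, 39, 38, 28, 35, 23]
Pass 2: Select minimum 23 at index 5, swap -> [23, 23, 38, 28, 35, 39]
Pass 3: Select minimum 28 at index 3, swap -> [23, 23, 28, 38, 35, 39]
Pass 4: Select minimum 35 at index 4, swap -> [23, 23, 28, 35, 38, 39]


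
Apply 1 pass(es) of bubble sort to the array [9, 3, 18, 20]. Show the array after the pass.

After pass 1: [3, 9, 18, 20] (1 swaps)
Total swaps: 1


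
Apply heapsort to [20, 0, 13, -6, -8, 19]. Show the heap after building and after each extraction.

Build heap: [20, 0, 19, -6, -8, 13]
Extract 20: [19, 0, 13, -6, -8, 20]
Extract 19: [13, 0, -8, -6, 19, 20]
Extract 13: [0, -6, -8, 13, 19, 20]
Extract 0: [-6, -8, 0, 13, 19, 20]
Extract -6: [-8, -6, 0, 13, 19, 20]


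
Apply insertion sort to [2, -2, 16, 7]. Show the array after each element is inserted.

First element 2 is already 'sorted'
Insert -2: shifted 1 elements -> [-2, 2, 16, 7]
Insert 16: shifted 0 elements -> [-2, 2, 16, 7]
Insert 7: shifted 1 elements -> [-2, 2, 7, 16]


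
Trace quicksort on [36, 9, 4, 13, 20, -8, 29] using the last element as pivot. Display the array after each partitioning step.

Partition 1: pivot=29 at index 5 -> [9, 4, 13, 20, -8, 29, 36]
Partition 2: pivot=-8 at index 0 -> [-8, 4, 13, 20, 9, 29, 36]
Partition 3: pivot=9 at index 2 -> [-8, 4, 9, 20, 13, 29, 36]
Partition 4: pivot=13 at index 3 -> [-8, 4, 9, 13, 20, 29, 36]


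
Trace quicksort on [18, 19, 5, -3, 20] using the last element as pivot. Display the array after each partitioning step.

Partition 1: pivot=20 at index 4 -> [18, 19, 5, -3, 20]
Partition 2: pivot=-3 at index 0 -> [-3, 19, 5, 18, 20]
Partition 3: pivot=18 at index 2 -> [-3, 5, 18, 19, 20]


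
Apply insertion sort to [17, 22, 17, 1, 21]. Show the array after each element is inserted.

First element 17 is already 'sorted'
Insert 22: shifted 0 elements -> [17, 22, 17, 1, 21]
Insert 17: shifted 1 elements -> [17, 17, 22, 1, 21]
Insert 1: shifted 3 elements -> [1, 17, 17, 22, 21]
Insert 21: shifted 1 elements -> [1, 17, 17, 21, 22]


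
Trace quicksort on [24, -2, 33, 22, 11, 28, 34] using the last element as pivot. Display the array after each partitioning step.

Partition 1: pivot=34 at index 6 -> [24, -2, 33, 22, 11, 28, 34]
Partition 2: pivot=28 at index 4 -> [24, -2, 22, 11, 28, 33, 34]
Partition 3: pivot=11 at index 1 -> [-2, 11, 22, 24, 28, 33, 34]
Partition 4: pivot=24 at index 3 -> [-2, 11, 22, 24, 28, 33, 34]


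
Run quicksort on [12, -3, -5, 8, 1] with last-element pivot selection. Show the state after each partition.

Partition 1: pivot=1 at index 2 -> [-3, -5, 1, 8, 12]
Partition 2: pivot=-5 at index 0 -> [-5, -3, 1, 8, 12]
Partition 3: pivot=12 at index 4 -> [-5, -3, 1, 8, 12]


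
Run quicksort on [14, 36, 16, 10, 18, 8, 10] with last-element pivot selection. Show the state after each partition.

Partition 1: pivot=10 at index 2 -> [10, 8, 10, 14, 18, 36, 16]
Partition 2: pivot=8 at index 0 -> [8, 10, 10, 14, 18, 36, 16]
Partition 3: pivot=16 at index 4 -> [8, 10, 10, 14, 16, 36, 18]
Partition 4: pivot=18 at index 5 -> [8, 10, 10, 14, 16, 18, 36]


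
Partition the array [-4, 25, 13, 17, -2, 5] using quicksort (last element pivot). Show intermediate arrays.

Partition 1: pivot=5 at index 2 -> [-4, -2, 5, 17, 25, 13]
Partition 2: pivot=-2 at index 1 -> [-4, -2, 5, 17, 25, 13]
Partition 3: pivot=13 at index 3 -> [-4, -2, 5, 13, 25, 17]
Partition 4: pivot=17 at index 4 -> [-4, -2, 5, 13, 17, 25]


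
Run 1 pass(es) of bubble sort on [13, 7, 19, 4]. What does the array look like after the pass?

After pass 1: [7, 13, 4, 19] (2 swaps)
Total swaps: 2


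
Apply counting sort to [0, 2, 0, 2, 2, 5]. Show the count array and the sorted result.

Count array: [2, 0, 3, 0, 0, 1]
(count[i] = number of elements equal to i)
Cumulative count: [2, 2, 5, 5, 5, 6]
Sorted: [0, 0, 2, 2, 2, 5]


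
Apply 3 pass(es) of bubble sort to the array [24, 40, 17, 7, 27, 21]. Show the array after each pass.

After pass 1: [24, 17, 7, 27, 21, 40] (4 swaps)
After pass 2: [17, 7, 24, 21, 27, 40] (3 swaps)
After pass 3: [7, 17, 21, 24, 27, 40] (2 swaps)
Total swaps: 9


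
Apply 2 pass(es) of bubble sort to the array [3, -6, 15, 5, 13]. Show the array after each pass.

After pass 1: [-6, 3, 5, 13, 15] (3 swaps)
After pass 2: [-6, 3, 5, 13, 15] (0 swaps)
Total swaps: 3


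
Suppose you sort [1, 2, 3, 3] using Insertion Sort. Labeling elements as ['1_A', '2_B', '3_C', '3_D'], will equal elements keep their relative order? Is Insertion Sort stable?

Trace Insertion Sort on the labeled array (the key is the number; the letter only tracks identity):
  Insert 2_B at index 1: [1_A, 2_B, 3_C, 3_D]
  Insert 3_C at index 2: [1_A, 2_B, 3_C, 3_D]
  Insert 3_D at index 3: [1_A, 2_B, 3_C, 3_D]
Final order: [1_A, 2_B, 3_C, 3_D]
Equal keys:
  value 3: originally 3_C, 3_D; after sorting 3_C, 3_D -> order preserved
All equal keys kept their original relative order. Insertion Sort is stable: elements are shifted only while they are strictly greater than the key, so a key is inserted after any equal elements already placed.
Answer: Stable


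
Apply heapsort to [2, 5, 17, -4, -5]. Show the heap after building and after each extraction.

Build heap: [17, 5, 2, -4, -5]
Extract 17: [5, -4, 2, -5, 17]
Extract 5: [2, -4, -5, 5, 17]
Extract 2: [-4, -5, 2, 5, 17]
Extract -4: [-5, -4, 2, 5, 17]


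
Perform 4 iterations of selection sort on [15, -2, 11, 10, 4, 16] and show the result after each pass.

Pass 1: Select minimum -2 at index 1, swap -> [-2, 15, 11, 10, 4, 16]
Pass 2: Select minimum 4 at index 4, swap -> [-2, 4, 11, 10, 15, 16]
Pass 3: Select minimum 10 at index 3, swap -> [-2, 4, 10, 11, 15, 16]
Pass 4: Select minimum 11 at index 3, swap -> [-2, 4, 10, 11, 15, 16]


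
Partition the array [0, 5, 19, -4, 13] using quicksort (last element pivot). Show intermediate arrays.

Partition 1: pivot=13 at index 3 -> [0, 5, -4, 13, 19]
Partition 2: pivot=-4 at index 0 -> [-4, 5, 0, 13, 19]
Partition 3: pivot=0 at index 1 -> [-4, 0, 5, 13, 19]


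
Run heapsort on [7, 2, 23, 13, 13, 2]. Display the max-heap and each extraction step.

Build heap: [23, 13, 7, 2, 13, 2]
Extract 23: [13, 13, 7, 2, 2, 23]
Extract 13: [13, 2, 7, 2, 13, 23]
Extract 13: [7, 2, 2, 13, 13, 23]
Extract 7: [2, 2, 7, 13, 13, 23]
Extract 2: [2, 2, 7, 13, 13, 23]


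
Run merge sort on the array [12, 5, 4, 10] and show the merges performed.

Divide and conquer:
  Merge [12] + [5] -> [5, 12]
  Merge [4] + [10] -> [4, 10]
  Merge [5, 12] + [4, 10] -> [4, 5, 10, 12]


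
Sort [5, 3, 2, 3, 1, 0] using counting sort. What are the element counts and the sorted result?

Count array: [1, 1, 1, 2, 0, 1]
(count[i] = number of elements equal to i)
Cumulative count: [1, 2, 3, 5, 5, 6]
Sorted: [0, 1, 2, 3, 3, 5]


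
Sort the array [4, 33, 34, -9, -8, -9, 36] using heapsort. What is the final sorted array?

Build heap: [36, 33, 34, -9, -8, -9, 4]
Extract 36: [34, 33, 4, -9, -8, -9, 36]
Extract 34: [33, -8, 4, -9, -9, 34, 36]
Extract 33: [4, -8, -9, -9, 33, 34, 36]
Extract 4: [-8, -9, -9, 4, 33, 34, 36]
Extract -8: [-9, -9, -8, 4, 33, 34, 36]
Extract -9: [-9, -9, -8, 4, 33, 34, 36]


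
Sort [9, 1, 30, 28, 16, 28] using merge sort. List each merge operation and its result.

Divide and conquer:
  Merge [1] + [30] -> [1, 30]
  Merge [9] + [1, 30] -> [1, 9, 30]
  Merge [16] + [28] -> [16, 28]
  Merge [28] + [16, 28] -> [16, 28, 28]
  Merge [1, 9, 30] + [16, 28, 28] -> [1, 9, 16, 28, 28, 30]


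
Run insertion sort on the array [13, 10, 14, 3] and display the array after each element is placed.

First element 13 is already 'sorted'
Insert 10: shifted 1 elements -> [10, 13, 14, 3]
Insert 14: shifted 0 elements -> [10, 13, 14, 3]
Insert 3: shifted 3 elements -> [3, 10, 13, 14]


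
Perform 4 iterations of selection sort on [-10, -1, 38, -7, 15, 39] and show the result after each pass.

Pass 1: Select minimum -10 at index 0, swap -> [-10, -1, 38, -7, 15, 39]
Pass 2: Select minimum -7 at index 3, swap -> [-10, -7, 38, -1, 15, 39]
Pass 3: Select minimum -1 at index 3, swap -> [-10, -7, -1, 38, 15, 39]
Pass 4: Select minimum 15 at index 4, swap -> [-10, -7, -1, 15, 38, 39]


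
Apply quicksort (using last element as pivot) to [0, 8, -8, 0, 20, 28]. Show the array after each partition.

Partition 1: pivot=28 at index 5 -> [0, 8, -8, 0, 20, 28]
Partition 2: pivot=20 at index 4 -> [0, 8, -8, 0, 20, 28]
Partition 3: pivot=0 at index 2 -> [0, -8, 0, 8, 20, 28]
Partition 4: pivot=-8 at index 0 -> [-8, 0, 0, 8, 20, 28]


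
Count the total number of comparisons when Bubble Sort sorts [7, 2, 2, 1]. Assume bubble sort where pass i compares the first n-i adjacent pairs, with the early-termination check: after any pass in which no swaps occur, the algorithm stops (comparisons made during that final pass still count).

Pass 1: compare adjacent pairs (0,1)..(2,3) = 3 comparison(s), 3 swap(s) -> [2, 2, 1, 7]
Pass 2: compare adjacent pairs (0,1)..(1,2) = 2 comparison(s), 1 swap(s) -> [2, 1, 2, 7]
Pass 3: compare adjacent pairs (0,1)..(0,1) = 1 comparison(s), 1 swap(s) -> [1, 2, 2, 7]
Every pass made at least one swap, so all n-1 passes run.
Total comparisons: 3 + 2 + 1 = 6


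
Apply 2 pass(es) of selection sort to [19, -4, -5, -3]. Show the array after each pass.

Pass 1: Select minimum -5 at index 2, swap -> [-5, -4, 19, -3]
Pass 2: Select minimum -4 at index 1, swap -> [-5, -4, 19, -3]


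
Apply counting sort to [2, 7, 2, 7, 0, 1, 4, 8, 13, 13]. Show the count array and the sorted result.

Count array: [1, 1, 2, 0, 1, 0, 0, 2, 1, 0, 0, 0, 0, 2]
(count[i] = number of elements equal to i)
Cumulative count: [1, 2, 4, 4, 5, 5, 5, 7, 8, 8, 8, 8, 8, 10]
Sorted: [0, 1, 2, 2, 4, 7, 7, 8, 13, 13]


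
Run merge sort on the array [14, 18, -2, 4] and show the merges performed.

Divide and conquer:
  Merge [14] + [18] -> [14, 18]
  Merge [-2] + [4] -> [-2, 4]
  Merge [14, 18] + [-2, 4] -> [-2, 4, 14, 18]


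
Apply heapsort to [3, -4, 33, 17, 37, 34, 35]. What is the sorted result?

Build heap: [37, 17, 35, 3, -4, 34, 33]
Extract 37: [35, 17, 34, 3, -4, 33, 37]
Extract 35: [34, 17, 33, 3, -4, 35, 37]
Extract 34: [33, 17, -4, 3, 34, 35, 37]
Extract 33: [17, 3, -4, 33, 34, 35, 37]
Extract 17: [3, -4, 17, 33, 34, 35, 37]
Extract 3: [-4, 3, 17, 33, 34, 35, 37]


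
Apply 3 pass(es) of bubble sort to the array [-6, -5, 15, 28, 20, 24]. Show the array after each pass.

After pass 1: [-6, -5, 15, 20, 24, 28] (2 swaps)
After pass 2: [-6, -5, 15, 20, 24, 28] (0 swaps)
After pass 3: [-6, -5, 15, 20, 24, 28] (0 swaps)
Total swaps: 2


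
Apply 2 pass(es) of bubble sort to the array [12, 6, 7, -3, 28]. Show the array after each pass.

After pass 1: [6, 7, -3, 12, 28] (3 swaps)
After pass 2: [6, -3, 7, 12, 28] (1 swaps)
Total swaps: 4


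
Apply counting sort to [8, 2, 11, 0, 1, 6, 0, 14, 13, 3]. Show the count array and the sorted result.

Count array: [2, 1, 1, 1, 0, 0, 1, 0, 1, 0, 0, 1, 0, 1, 1]
(count[i] = number of elements equal to i)
Cumulative count: [2, 3, 4, 5, 5, 5, 6, 6, 7, 7, 7, 8, 8, 9, 10]
Sorted: [0, 0, 1, 2, 3, 6, 8, 11, 13, 14]


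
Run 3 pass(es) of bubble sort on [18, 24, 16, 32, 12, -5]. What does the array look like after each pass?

After pass 1: [18, 16, 24, 12, -5, 32] (3 swaps)
After pass 2: [16, 18, 12, -5, 24, 32] (3 swaps)
After pass 3: [16, 12, -5, 18, 24, 32] (2 swaps)
Total swaps: 8


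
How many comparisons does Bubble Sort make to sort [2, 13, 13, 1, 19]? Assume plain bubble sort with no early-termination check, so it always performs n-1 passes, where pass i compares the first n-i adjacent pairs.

Pass 1: compare adjacent pairs (0,1)..(3,4) = 4 comparison(s), 1 swap(s) -> [2, 13, 1, 13, 19]
Pass 2: compare adjacent pairs (0,1)..(2,3) = 3 comparison(s), 1 swap(s) -> [2, 1, 13, 13, 19]
Pass 3: compare adjacent pairs (0,1)..(1,2) = 2 comparison(s), 1 swap(s) -> [1, 2, 13, 13, 19]
Pass 4: compare adjacent pairs (0,1)..(0,1) = 1 comparison(s), 0 swap(s) -> [1, 2, 13, 13, 19]
Total comparisons: 4 + 3 + 2 + 1 = 10


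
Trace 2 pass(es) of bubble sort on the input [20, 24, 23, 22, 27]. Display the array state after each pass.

After pass 1: [20, 23, 22, 24, 27] (2 swaps)
After pass 2: [20, 22, 23, 24, 27] (1 swaps)
Total swaps: 3


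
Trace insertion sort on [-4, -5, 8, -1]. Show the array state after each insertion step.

First element -4 is already 'sorted'
Insert -5: shifted 1 elements -> [-5, -4, 8, -1]
Insert 8: shifted 0 elements -> [-5, -4, 8, -1]
Insert -1: shifted 1 elements -> [-5, -4, -1, 8]


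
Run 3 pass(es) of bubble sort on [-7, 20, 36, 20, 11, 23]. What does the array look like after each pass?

After pass 1: [-7, 20, 20, 11, 23, 36] (3 swaps)
After pass 2: [-7, 20, 11, 20, 23, 36] (1 swaps)
After pass 3: [-7, 11, 20, 20, 23, 36] (1 swaps)
Total swaps: 5


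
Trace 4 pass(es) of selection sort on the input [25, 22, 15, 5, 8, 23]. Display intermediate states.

Pass 1: Select minimum 5 at index 3, swap -> [5, 22, 15, 25, 8, 23]
Pass 2: Select minimum 8 at index 4, swap -> [5, 8, 15, 25, 22, 23]
Pass 3: Select minimum 15 at index 2, swap -> [5, 8, 15, 25, 22, 23]
Pass 4: Select minimum 22 at index 4, swap -> [5, 8, 15, 22, 25, 23]


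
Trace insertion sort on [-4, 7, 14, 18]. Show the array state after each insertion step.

First element -4 is already 'sorted'
Insert 7: shifted 0 elements -> [-4, 7, 14, 18]
Insert 14: shifted 0 elements -> [-4, 7, 14, 18]
Insert 18: shifted 0 elements -> [-4, 7, 14, 18]


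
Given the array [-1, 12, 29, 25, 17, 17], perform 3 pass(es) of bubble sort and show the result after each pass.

After pass 1: [-1, 12, 25, 17, 17, 29] (3 swaps)
After pass 2: [-1, 12, 17, 17, 25, 29] (2 swaps)
After pass 3: [-1, 12, 17, 17, 25, 29] (0 swaps)
Total swaps: 5


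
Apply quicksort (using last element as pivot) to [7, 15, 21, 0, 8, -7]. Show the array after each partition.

Partition 1: pivot=-7 at index 0 -> [-7, 15, 21, 0, 8, 7]
Partition 2: pivot=7 at index 2 -> [-7, 0, 7, 15, 8, 21]
Partition 3: pivot=21 at index 5 -> [-7, 0, 7, 15, 8, 21]
Partition 4: pivot=8 at index 3 -> [-7, 0, 7, 8, 15, 21]


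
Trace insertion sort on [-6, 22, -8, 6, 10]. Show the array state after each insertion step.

First element -6 is already 'sorted'
Insert 22: shifted 0 elements -> [-6, 22, -8, 6, 10]
Insert -8: shifted 2 elements -> [-8, -6, 22, 6, 10]
Insert 6: shifted 1 elements -> [-8, -6, 6, 22, 10]
Insert 10: shifted 1 elements -> [-8, -6, 6, 10, 22]


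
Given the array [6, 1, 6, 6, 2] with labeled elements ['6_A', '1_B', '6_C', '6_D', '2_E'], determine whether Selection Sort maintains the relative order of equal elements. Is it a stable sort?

Trace Selection Sort on the labeled array (the key is the number; the letter only tracks identity):
  Pass 1: minimum of unsorted part is 1_B at index 1; swap it with 6_A at index 0 -> [1_B, 6_A, 6_C, 6_D, 2_E]
  Pass 2: minimum of unsorted part is 2_E at index 4; swap it with 6_A at index 1 -> [1_B, 2_E, 6_C, 6_D, 6_A]
  Pass 3: minimum 6_C is already at index 2; no swap -> [1_B, 2_E, 6_C, 6_D, 6_A]
  Pass 4: minimum 6_D is already at index 3; no swap -> [1_B, 2_E, 6_C, 6_D, 6_A]
Final order: [1_B, 2_E, 6_C, 6_D, 6_A]
Equal keys:
  value 6: originally 6_A, 6_C, 6_D; after sorting 6_C, 6_D, 6_A -> order changed
Equal keys were reordered, so Selection Sort is not stable: the long-range swap that moves the minimum into place can carry an element past an equal key. (One such input is enough; an unstable sort may happen to preserve order on other inputs, but it gives no guarantee.)
Answer: Not stable


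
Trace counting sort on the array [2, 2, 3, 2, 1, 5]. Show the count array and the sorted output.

Count array: [0, 1, 3, 1, 0, 1]
(count[i] = number of elements equal to i)
Cumulative count: [0, 1, 4, 5, 5, 6]
Sorted: [1, 2, 2, 2, 3, 5]


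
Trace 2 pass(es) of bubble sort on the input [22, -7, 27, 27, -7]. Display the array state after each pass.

After pass 1: [-7, 22, 27, -7, 27] (2 swaps)
After pass 2: [-7, 22, -7, 27, 27] (1 swaps)
Total swaps: 3


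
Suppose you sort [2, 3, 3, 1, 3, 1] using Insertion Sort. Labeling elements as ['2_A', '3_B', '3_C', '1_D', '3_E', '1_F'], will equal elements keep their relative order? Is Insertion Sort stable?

Trace Insertion Sort on the labeled array (the key is the number; the letter only tracks identity):
  Insert 3_B at index 1: [2_A, 3_B, 3_C, 1_D, 3_E, 1_F]
  Insert 3_C at index 2: [2_A, 3_B, 3_C, 1_D, 3_E, 1_F]
  Insert 1_D at index 0: [1_D, 2_A, 3_B, 3_C, 3_E, 1_F]
  Insert 3_E at index 4: [1_D, 2_A, 3_B, 3_C, 3_E, 1_F]
  Insert 1_F at index 1: [1_D, 1_F, 2_A, 3_B, 3_C, 3_E]
Final order: [1_D, 1_F, 2_A, 3_B, 3_C, 3_E]
Equal keys:
  value 1: originally 1_D, 1_F; after sorting 1_D, 1_F -> order preserved
  value 3: originally 3_B, 3_C, 3_E; after sorting 3_B, 3_C, 3_E -> order preserved
All equal keys kept their original relative order. Insertion Sort is stable: elements are shifted only while they are strictly greater than the key, so a key is inserted after any equal elements already placed.
Answer: Stable


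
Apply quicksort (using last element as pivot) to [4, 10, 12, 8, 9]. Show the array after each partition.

Partition 1: pivot=9 at index 2 -> [4, 8, 9, 10, 12]
Partition 2: pivot=8 at index 1 -> [4, 8, 9, 10, 12]
Partition 3: pivot=12 at index 4 -> [4, 8, 9, 10, 12]


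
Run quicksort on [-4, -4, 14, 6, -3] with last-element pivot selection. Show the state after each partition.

Partition 1: pivot=-3 at index 2 -> [-4, -4, -3, 6, 14]
Partition 2: pivot=-4 at index 1 -> [-4, -4, -3, 6, 14]
Partition 3: pivot=14 at index 4 -> [-4, -4, -3, 6, 14]


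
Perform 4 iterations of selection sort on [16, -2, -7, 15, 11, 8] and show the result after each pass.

Pass 1: Select minimum -7 at index 2, swap -> [-7, -2, 16, 15, 11, 8]
Pass 2: Select minimum -2 at index 1, swap -> [-7, -2, 16, 15, 11, 8]
Pass 3: Select minimum 8 at index 5, swap -> [-7, -2, 8, 15, 11, 16]
Pass 4: Select minimum 11 at index 4, swap -> [-7, -2, 8, 11, 15, 16]


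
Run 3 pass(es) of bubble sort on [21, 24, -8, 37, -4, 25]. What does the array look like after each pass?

After pass 1: [21, -8, 24, -4, 25, 37] (3 swaps)
After pass 2: [-8, 21, -4, 24, 25, 37] (2 swaps)
After pass 3: [-8, -4, 21, 24, 25, 37] (1 swaps)
Total swaps: 6


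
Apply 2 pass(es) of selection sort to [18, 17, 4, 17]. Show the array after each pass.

Pass 1: Select minimum 4 at index 2, swap -> [4, 17, 18, 17]
Pass 2: Select minimum 17 at index 1, swap -> [4, 17, 18, 17]


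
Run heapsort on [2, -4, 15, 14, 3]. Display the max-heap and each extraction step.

Build heap: [15, 14, 2, -4, 3]
Extract 15: [14, 3, 2, -4, 15]
Extract 14: [3, -4, 2, 14, 15]
Extract 3: [2, -4, 3, 14, 15]
Extract 2: [-4, 2, 3, 14, 15]


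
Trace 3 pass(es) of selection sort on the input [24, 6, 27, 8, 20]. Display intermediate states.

Pass 1: Select minimum 6 at index 1, swap -> [6, 24, 27, 8, 20]
Pass 2: Select minimum 8 at index 3, swap -> [6, 8, 27, 24, 20]
Pass 3: Select minimum 20 at index 4, swap -> [6, 8, 20, 24, 27]


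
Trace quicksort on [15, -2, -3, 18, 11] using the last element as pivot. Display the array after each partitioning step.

Partition 1: pivot=11 at index 2 -> [-2, -3, 11, 18, 15]
Partition 2: pivot=-3 at index 0 -> [-3, -2, 11, 18, 15]
Partition 3: pivot=15 at index 3 -> [-3, -2, 11, 15, 18]


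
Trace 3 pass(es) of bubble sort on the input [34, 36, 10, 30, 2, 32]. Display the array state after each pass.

After pass 1: [34, 10, 30, 2, 32, 36] (4 swaps)
After pass 2: [10, 30, 2, 32, 34, 36] (4 swaps)
After pass 3: [10, 2, 30, 32, 34, 36] (1 swaps)
Total swaps: 9


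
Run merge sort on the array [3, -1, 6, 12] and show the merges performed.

Divide and conquer:
  Merge [3] + [-1] -> [-1, 3]
  Merge [6] + [12] -> [6, 12]
  Merge [-1, 3] + [6, 12] -> [-1, 3, 6, 12]


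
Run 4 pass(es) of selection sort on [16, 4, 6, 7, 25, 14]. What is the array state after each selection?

Pass 1: Select minimum 4 at index 1, swap -> [4, 16, 6, 7, 25, 14]
Pass 2: Select minimum 6 at index 2, swap -> [4, 6, 16, 7, 25, 14]
Pass 3: Select minimum 7 at index 3, swap -> [4, 6, 7, 16, 25, 14]
Pass 4: Select minimum 14 at index 5, swap -> [4, 6, 7, 14, 25, 16]


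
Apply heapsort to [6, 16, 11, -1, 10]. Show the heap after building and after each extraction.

Build heap: [16, 10, 11, -1, 6]
Extract 16: [11, 10, 6, -1, 16]
Extract 11: [10, -1, 6, 11, 16]
Extract 10: [6, -1, 10, 11, 16]
Extract 6: [-1, 6, 10, 11, 16]


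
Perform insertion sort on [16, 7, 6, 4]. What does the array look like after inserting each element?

First element 16 is already 'sorted'
Insert 7: shifted 1 elements -> [7, 16, 6, 4]
Insert 6: shifted 2 elements -> [6, 7, 16, 4]
Insert 4: shifted 3 elements -> [4, 6, 7, 16]
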